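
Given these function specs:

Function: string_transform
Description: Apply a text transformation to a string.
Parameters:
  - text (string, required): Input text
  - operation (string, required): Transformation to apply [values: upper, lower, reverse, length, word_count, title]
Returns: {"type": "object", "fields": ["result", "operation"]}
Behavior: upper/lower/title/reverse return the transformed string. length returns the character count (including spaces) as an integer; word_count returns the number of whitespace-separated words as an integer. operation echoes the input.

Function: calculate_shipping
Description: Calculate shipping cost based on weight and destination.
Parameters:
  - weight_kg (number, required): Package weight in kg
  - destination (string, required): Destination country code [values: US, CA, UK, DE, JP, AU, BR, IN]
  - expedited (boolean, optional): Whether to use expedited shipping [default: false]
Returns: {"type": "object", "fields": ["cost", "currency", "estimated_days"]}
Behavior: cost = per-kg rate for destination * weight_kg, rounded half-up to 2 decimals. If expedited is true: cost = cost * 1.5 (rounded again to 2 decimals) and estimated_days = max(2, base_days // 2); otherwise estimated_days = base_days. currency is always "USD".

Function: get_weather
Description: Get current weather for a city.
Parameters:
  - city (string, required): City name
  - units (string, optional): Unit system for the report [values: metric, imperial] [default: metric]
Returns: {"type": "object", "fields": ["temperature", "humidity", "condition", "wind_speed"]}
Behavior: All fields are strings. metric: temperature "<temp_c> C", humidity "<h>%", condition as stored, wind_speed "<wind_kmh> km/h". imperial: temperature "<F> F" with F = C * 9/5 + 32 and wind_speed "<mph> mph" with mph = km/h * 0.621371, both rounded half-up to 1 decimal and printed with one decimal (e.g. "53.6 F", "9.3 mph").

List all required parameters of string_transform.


Parameters of string_transform and their required/optional flag:
  text: required
  operation: required
operation, text


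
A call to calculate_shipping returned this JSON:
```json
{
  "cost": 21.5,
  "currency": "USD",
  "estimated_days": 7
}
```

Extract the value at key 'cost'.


21.5


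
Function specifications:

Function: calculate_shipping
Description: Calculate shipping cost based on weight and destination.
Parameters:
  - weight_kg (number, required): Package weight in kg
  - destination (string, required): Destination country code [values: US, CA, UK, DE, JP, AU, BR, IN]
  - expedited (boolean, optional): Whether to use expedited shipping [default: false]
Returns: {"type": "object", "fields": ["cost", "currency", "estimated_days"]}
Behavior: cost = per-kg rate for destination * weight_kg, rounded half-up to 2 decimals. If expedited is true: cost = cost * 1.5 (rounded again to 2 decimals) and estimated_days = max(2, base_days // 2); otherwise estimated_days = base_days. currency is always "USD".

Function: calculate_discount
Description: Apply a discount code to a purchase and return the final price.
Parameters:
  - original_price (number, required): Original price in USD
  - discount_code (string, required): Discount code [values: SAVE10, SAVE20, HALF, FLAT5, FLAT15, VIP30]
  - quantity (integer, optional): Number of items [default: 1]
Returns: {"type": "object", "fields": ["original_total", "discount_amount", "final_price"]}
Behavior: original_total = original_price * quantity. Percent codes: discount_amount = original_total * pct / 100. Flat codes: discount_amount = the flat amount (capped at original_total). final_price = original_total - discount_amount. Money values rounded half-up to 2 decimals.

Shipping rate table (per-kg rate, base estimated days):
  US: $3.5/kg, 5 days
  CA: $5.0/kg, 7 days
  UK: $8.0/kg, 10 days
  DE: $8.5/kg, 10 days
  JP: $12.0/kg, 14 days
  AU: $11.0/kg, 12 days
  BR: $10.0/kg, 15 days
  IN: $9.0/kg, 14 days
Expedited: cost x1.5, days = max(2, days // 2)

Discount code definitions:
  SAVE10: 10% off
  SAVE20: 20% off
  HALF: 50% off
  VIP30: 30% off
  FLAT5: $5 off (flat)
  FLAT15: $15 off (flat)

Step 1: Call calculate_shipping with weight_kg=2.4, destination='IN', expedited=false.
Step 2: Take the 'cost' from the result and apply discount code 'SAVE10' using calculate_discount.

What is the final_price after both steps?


Step 1: calculate_shipping(weight_kg=2.4, destination=IN, expedited=false)
  Rate for IN: $9.0/kg, base 14 days
  cost = 9.0 * 2.4 = 21.6 -> 21.60
  expedited not set/false: estimated_days = 14
  -> cost = 21.60 USD
Step 2: calculate_discount(original_price=21.6, discount_code=SAVE10, quantity=1)
  original_total = 21.6 * 1 = 21.60
  SAVE10 = 10% off: discount_amount = 21.60 * 10/100 = 2.16 -> 2.16
  final_price = 21.60 - 2.16 = 19.44
  -> final_price = 19.44
$19.44


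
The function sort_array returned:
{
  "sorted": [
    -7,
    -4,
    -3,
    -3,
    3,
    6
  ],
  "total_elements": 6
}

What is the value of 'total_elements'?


6


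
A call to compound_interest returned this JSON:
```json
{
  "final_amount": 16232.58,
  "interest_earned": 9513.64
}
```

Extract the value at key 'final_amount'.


16232.58


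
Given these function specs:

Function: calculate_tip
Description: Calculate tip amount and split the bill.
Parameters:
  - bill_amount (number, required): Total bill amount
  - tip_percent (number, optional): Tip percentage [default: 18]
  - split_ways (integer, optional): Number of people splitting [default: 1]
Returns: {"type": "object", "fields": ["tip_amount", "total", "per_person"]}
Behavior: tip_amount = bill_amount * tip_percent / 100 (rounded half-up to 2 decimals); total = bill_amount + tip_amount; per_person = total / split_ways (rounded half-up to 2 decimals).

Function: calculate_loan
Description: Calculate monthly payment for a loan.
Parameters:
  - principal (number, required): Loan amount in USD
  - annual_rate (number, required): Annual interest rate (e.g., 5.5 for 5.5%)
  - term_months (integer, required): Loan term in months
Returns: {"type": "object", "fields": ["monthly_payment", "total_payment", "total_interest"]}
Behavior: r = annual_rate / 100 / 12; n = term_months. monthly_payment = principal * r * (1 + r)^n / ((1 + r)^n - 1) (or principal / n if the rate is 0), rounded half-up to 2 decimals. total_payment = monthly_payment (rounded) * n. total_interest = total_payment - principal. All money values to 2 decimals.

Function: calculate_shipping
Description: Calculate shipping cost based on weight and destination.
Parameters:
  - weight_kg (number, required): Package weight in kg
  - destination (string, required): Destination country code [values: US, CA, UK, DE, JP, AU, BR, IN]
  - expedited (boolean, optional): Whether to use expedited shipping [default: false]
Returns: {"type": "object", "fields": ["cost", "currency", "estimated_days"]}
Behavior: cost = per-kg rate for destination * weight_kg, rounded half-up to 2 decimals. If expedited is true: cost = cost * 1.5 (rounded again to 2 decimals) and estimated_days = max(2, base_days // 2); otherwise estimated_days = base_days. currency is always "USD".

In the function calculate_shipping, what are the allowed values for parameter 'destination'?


The calculate_shipping spec declares:
  - destination (string, required): Destination country code [values: US, CA, UK, DE, JP, AU, BR, IN]
Allowed values:
US, CA, UK, DE, JP, AU, BR, IN


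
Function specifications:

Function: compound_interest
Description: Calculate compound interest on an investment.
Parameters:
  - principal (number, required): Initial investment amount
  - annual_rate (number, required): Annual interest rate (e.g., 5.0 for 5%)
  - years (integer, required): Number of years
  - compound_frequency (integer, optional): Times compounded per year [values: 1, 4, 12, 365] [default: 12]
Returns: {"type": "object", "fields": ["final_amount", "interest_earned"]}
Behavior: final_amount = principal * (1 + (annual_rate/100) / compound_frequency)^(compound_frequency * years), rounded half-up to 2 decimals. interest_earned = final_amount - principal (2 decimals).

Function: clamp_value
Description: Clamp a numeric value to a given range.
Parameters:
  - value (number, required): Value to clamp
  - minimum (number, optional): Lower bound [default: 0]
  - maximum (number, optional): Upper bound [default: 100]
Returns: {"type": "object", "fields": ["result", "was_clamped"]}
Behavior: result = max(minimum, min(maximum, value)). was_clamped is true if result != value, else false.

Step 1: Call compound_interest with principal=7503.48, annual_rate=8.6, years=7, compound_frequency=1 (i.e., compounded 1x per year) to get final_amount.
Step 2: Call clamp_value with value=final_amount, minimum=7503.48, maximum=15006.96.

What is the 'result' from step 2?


Step 1: compound_interest
  rate per period = 8.6/100/1 = 0.086 (keep full precision); periods = 1 * 7 = 7
  (1 + 0.086)^7 = 1.78159414
  final_amount = 7503.48 * 1.78159414 = 13368.156035 -> 13368.16
  interest_earned = 13368.16 - 7503.48 = 5864.68
  -> final_amount = 13368.16
Step 2: clamp_value(value=13368.16, minimum=7503.48, maximum=15006.96)
  result = max(7503.48, min(15006.96, 13368.16)) = max(7503.48, 13368.16) = 13368.16
  was_clamped = (13368.16 != 13368.16) = false
  -> result = 13368.16
13368.16


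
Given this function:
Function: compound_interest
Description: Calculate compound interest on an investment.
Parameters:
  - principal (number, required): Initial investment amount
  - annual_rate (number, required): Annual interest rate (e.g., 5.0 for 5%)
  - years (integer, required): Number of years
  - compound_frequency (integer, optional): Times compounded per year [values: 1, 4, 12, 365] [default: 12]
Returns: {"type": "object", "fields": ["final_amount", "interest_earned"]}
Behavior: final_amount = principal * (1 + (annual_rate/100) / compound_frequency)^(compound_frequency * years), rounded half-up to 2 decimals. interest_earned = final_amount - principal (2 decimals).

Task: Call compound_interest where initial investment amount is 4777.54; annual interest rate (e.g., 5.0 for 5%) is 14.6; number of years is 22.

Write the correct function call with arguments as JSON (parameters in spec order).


Mapping each described value to its parameter name:
  'Initial investment amount' -> principal = 4777.54
  'Annual interest rate (e.g., 5.0 for 5%)' -> annual_rate = 14.6
  'Number of years' -> years = 22
compound_interest({"principal": 4777.54, "annual_rate": 14.6, "years": 22})


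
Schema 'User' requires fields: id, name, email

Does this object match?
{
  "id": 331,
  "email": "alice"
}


Checking required fields...
Missing: name
Invalid - missing required field 'name'


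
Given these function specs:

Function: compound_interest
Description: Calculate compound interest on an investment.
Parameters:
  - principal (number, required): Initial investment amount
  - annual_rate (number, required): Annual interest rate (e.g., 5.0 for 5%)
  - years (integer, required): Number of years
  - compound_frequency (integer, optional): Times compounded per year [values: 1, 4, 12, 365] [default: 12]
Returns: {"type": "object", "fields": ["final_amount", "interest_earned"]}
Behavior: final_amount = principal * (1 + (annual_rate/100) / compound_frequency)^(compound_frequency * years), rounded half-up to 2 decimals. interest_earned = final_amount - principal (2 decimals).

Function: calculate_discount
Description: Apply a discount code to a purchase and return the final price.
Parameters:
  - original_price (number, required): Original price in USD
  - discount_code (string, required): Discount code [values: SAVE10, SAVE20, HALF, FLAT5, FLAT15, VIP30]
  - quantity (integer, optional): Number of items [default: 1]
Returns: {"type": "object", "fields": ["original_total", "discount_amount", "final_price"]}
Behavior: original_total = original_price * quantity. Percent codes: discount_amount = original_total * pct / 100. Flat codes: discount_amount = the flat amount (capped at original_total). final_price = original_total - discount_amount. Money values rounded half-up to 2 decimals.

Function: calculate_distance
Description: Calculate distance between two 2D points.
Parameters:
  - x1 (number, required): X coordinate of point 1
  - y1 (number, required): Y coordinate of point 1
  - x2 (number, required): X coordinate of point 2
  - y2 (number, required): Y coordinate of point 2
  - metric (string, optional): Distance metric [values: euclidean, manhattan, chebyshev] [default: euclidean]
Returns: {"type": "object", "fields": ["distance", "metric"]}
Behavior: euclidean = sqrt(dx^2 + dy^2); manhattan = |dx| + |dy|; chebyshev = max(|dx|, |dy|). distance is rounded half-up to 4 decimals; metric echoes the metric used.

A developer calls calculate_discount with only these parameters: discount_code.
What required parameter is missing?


Required parameters: original_price, discount_code
Provided: discount_code
Missing: original_price
original_price


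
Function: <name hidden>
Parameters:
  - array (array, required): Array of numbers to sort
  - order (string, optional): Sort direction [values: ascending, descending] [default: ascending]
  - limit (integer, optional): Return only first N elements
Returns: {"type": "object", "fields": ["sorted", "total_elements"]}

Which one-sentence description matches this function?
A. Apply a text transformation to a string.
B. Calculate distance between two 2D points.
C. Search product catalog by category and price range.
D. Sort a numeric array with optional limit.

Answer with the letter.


Parameters array, order, limit and return ["sorted", "total_elements"] fit: Sort a numeric array with optional limit.
D


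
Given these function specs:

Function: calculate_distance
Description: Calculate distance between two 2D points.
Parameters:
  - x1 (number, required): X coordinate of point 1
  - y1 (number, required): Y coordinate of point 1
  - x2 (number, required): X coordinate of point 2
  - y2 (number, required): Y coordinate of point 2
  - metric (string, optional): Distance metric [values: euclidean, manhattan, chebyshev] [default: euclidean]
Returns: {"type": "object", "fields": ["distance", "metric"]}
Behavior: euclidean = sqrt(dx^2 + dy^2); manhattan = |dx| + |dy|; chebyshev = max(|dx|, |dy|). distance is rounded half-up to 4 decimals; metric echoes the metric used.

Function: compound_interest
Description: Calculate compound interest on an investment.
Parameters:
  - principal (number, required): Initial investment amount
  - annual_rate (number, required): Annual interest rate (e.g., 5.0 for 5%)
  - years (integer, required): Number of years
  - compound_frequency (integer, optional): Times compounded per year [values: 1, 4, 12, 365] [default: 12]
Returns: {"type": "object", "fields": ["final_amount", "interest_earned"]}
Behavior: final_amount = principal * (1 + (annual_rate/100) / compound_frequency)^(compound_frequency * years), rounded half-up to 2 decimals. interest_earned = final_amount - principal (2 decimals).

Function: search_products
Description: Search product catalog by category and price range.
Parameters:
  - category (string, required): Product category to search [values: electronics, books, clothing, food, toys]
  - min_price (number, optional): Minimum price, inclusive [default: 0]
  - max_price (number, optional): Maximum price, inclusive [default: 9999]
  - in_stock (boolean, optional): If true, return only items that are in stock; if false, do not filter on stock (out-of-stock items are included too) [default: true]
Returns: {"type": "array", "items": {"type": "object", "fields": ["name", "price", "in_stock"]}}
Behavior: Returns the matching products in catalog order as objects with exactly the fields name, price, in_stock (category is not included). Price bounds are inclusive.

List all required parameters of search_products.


Parameters of search_products and their required/optional flag:
  category: required
  min_price: optional
  max_price: optional
  in_stock: optional
category


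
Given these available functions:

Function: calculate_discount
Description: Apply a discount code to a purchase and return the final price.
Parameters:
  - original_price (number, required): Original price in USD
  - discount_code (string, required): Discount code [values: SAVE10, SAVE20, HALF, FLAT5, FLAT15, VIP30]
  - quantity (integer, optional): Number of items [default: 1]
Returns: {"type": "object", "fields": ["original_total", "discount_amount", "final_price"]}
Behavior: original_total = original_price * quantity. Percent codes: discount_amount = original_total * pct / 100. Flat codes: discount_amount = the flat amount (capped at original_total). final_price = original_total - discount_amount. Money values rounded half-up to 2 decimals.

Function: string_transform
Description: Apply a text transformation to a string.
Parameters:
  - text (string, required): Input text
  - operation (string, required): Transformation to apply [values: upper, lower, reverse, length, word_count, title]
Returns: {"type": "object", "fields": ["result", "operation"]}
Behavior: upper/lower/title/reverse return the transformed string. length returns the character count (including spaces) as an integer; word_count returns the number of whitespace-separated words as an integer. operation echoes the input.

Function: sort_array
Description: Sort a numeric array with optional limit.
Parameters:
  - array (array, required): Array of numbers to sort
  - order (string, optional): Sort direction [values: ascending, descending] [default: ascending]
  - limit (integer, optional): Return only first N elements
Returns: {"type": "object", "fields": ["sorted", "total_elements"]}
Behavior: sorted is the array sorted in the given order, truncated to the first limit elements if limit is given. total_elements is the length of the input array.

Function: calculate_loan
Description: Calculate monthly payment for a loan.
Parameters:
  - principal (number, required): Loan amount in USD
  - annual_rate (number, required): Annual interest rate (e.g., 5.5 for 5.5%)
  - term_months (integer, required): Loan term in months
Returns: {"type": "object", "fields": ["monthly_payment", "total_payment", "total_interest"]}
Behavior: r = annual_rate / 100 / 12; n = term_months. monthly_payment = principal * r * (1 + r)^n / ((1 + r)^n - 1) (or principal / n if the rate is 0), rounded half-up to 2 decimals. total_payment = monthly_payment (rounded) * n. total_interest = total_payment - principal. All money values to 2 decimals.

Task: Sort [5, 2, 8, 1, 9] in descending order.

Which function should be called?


The task needs a function whose description is: Sort a numeric array with optional limit.
sort_array


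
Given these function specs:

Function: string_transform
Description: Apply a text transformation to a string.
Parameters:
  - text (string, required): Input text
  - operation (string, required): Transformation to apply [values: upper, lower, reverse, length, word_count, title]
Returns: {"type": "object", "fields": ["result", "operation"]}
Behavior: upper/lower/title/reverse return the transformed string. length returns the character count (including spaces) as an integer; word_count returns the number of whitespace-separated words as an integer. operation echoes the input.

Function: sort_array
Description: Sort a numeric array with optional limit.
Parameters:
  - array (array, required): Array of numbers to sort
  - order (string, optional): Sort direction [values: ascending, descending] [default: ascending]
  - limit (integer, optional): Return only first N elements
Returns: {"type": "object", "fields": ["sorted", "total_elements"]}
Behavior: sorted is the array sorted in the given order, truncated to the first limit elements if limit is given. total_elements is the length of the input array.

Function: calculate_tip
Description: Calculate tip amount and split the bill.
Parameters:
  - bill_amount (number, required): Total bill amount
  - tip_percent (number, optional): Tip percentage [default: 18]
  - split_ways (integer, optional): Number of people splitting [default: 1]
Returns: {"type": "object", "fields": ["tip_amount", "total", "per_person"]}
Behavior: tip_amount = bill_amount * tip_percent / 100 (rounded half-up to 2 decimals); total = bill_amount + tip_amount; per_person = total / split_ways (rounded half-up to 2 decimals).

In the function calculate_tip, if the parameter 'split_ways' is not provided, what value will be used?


The calculate_tip spec declares:
  - split_ways (integer, optional): Number of people splitting [default: 1]
Default:
1


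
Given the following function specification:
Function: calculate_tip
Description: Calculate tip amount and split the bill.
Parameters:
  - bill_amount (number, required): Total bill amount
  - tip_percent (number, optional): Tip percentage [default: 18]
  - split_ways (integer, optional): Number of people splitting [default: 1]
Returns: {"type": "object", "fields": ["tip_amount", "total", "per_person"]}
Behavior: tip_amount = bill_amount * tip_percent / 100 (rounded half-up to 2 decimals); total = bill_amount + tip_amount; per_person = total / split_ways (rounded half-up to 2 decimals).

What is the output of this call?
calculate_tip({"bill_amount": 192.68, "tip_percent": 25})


Defaults applied: split_ways=1
tip_amount = 192.68 * 25/100 = 48.17 -> 48.17
total = 192.68 + 48.17 = 240.85
per_person = 240.85 / 1 = 240.85 -> 240.85
Output:
{"tip_amount": 48.17, "total": 240.85, "per_person": 240.85}


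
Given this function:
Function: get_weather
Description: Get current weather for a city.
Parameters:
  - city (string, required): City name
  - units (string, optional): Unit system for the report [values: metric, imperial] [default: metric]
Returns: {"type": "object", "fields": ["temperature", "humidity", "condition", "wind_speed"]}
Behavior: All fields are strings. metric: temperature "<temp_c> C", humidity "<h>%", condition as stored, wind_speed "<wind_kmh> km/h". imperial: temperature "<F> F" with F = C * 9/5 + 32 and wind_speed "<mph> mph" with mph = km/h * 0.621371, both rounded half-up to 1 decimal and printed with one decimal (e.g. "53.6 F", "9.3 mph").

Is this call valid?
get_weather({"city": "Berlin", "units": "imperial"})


Checking all required parameters present and types match... All valid.
Valid


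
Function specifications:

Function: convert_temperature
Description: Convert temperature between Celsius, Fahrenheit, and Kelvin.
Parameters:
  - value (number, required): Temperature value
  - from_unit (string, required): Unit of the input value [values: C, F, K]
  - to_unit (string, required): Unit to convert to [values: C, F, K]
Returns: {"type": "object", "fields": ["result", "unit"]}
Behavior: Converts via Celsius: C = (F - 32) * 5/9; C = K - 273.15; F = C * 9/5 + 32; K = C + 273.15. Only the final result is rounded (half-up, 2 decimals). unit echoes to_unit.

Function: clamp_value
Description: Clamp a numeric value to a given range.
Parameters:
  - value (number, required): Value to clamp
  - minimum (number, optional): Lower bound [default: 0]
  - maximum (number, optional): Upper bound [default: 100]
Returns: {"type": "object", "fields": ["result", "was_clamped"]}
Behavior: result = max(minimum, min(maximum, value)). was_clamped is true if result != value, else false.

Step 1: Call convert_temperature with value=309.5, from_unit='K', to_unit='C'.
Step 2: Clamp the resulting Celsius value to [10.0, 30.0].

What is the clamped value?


Step 1: convert_temperature(value=309.5, from_unit=K, to_unit=C)
  To C: 309.5 - 273.15 = 36.35
  Target is C: 36.35
  Round to 2 decimals: 36.35
  -> result = 36.35 C
Step 2: clamp_value(value=36.35, minimum=10.0, maximum=30.0)
  result = max(10.0, min(30.0, 36.35)) = max(10.0, 30.0) = 30.0
  was_clamped = (30.0 != 36.35) = true
  -> result = 30.0
30.0


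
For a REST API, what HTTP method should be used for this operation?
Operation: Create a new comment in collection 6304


GET = read, POST = create, PUT = update/replace, DELETE = remove
This operation is a create.
POST


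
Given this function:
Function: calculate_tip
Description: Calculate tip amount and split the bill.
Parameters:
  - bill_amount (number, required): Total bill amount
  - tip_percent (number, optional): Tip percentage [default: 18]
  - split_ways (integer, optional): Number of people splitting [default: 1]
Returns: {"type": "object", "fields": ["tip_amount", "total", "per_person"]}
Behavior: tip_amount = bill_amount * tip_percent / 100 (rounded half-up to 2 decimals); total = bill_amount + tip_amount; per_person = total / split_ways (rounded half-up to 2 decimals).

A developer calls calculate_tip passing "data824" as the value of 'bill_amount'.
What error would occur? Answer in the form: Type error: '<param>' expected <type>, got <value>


Spec: 'bill_amount' is declared as number; "data824" is a string.
Type error: 'bill_amount' expected number, got "data824"


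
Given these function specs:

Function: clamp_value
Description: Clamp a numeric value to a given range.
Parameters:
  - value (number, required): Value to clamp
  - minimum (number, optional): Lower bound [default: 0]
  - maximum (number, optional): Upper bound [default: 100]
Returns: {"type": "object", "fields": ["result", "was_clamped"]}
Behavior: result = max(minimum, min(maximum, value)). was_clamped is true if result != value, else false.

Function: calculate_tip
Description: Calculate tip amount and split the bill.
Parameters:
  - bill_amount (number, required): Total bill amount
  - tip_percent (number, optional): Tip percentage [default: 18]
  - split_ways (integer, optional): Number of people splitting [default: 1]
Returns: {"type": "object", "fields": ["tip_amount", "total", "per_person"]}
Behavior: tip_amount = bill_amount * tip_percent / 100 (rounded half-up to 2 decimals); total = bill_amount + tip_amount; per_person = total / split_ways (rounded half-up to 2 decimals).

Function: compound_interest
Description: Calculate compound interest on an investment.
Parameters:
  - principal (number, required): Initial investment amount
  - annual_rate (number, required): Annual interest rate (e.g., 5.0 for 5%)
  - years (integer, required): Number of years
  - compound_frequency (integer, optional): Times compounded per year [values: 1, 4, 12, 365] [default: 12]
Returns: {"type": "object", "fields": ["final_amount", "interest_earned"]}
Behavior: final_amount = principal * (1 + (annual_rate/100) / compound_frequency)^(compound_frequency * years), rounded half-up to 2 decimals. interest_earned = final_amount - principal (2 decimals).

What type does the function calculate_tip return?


The calculate_tip spec declares Returns: {"type": "object", "fields": ["tip_amount", "total", "per_person"]}
Type:
object


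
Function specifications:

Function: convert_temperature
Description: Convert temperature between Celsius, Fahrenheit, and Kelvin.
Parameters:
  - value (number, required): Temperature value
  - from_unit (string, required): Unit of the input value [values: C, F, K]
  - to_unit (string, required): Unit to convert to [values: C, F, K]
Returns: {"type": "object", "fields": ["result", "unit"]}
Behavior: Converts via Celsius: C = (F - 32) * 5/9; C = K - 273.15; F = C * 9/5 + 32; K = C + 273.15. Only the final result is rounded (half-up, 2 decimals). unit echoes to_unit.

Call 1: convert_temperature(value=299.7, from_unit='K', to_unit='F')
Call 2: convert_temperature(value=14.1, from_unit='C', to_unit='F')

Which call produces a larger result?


Call 1:
  To C: 299.7 - 273.15 = 26.55
  To F: 26.55 * 9/5 + 32 = 79.79
  Round to 2 decimals: 79.79
  -> 79.79 F
Call 2:
  Input already in C: 14.1
  To F: 14.1 * 9/5 + 32 = 57.38
  Round to 2 decimals: 57.38
  -> 57.38 F
Call 1 (79.79 F)


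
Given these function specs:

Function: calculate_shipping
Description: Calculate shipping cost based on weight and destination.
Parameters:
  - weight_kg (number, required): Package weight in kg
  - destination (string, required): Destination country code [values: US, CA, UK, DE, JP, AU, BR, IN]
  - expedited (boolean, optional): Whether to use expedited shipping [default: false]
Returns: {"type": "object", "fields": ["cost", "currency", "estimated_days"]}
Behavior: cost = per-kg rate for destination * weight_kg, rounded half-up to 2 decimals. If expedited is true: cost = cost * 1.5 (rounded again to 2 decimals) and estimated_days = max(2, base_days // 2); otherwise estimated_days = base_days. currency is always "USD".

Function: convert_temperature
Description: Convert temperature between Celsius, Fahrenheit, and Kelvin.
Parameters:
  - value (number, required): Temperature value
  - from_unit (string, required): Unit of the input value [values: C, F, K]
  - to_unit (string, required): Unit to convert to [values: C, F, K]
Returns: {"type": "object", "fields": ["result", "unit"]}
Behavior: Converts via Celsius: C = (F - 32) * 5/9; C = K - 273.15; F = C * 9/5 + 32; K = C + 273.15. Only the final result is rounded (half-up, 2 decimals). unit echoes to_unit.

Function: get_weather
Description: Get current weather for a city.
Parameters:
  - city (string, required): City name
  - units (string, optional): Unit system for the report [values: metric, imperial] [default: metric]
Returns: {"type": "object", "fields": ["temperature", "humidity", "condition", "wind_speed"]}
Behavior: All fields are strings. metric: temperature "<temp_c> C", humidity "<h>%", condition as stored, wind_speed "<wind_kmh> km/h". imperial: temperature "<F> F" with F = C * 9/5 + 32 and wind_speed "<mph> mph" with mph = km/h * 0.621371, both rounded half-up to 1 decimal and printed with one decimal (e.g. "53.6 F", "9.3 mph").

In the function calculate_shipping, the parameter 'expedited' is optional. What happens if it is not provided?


The calculate_shipping spec declares:
  - expedited (boolean, optional): Whether to use expedited shipping [default: false]
It defaults to false


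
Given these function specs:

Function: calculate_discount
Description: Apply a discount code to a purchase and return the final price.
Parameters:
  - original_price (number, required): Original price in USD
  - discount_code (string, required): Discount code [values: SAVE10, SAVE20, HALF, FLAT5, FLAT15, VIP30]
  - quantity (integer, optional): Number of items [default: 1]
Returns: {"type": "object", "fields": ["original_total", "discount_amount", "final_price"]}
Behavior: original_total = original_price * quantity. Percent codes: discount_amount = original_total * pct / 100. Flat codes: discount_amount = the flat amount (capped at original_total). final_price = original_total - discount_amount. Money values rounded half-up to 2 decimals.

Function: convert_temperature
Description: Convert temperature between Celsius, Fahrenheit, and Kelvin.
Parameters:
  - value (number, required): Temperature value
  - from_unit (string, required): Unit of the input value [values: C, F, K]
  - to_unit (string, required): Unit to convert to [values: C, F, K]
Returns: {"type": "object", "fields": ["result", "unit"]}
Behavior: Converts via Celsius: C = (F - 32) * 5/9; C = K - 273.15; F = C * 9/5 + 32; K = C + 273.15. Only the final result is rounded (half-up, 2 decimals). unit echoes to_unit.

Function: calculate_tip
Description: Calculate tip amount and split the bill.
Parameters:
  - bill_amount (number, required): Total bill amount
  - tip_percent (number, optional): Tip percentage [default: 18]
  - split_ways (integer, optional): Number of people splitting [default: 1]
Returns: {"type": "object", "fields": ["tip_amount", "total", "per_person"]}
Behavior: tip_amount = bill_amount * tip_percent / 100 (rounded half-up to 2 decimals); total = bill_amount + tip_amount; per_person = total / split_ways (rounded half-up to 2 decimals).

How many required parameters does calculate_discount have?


Parameters of calculate_discount: original_price (required), discount_code (required), quantity (optional)
Required count:
2


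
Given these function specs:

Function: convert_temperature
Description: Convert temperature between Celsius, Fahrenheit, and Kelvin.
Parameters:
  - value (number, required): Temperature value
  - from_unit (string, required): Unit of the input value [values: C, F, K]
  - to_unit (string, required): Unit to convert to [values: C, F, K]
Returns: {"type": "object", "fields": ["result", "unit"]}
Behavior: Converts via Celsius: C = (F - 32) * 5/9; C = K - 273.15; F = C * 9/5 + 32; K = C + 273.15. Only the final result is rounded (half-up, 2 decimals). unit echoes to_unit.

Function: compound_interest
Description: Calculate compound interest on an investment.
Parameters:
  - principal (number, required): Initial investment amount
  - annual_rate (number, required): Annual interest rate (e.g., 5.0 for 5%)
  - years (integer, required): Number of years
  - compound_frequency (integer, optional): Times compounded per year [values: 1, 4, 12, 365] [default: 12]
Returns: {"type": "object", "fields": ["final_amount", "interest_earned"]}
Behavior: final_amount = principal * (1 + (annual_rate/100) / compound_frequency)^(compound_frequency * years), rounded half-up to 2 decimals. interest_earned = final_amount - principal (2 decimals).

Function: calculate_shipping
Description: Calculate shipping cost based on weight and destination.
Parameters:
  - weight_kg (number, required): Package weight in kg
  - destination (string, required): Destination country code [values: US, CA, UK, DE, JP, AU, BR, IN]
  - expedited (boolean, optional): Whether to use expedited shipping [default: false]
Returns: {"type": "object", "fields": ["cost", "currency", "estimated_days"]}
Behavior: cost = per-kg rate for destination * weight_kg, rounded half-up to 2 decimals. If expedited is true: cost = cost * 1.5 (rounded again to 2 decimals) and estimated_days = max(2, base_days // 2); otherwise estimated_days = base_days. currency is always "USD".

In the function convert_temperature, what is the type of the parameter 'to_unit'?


The convert_temperature spec declares:
  - to_unit (string, required): Unit to convert to [values: C, F, K]
Type:
string


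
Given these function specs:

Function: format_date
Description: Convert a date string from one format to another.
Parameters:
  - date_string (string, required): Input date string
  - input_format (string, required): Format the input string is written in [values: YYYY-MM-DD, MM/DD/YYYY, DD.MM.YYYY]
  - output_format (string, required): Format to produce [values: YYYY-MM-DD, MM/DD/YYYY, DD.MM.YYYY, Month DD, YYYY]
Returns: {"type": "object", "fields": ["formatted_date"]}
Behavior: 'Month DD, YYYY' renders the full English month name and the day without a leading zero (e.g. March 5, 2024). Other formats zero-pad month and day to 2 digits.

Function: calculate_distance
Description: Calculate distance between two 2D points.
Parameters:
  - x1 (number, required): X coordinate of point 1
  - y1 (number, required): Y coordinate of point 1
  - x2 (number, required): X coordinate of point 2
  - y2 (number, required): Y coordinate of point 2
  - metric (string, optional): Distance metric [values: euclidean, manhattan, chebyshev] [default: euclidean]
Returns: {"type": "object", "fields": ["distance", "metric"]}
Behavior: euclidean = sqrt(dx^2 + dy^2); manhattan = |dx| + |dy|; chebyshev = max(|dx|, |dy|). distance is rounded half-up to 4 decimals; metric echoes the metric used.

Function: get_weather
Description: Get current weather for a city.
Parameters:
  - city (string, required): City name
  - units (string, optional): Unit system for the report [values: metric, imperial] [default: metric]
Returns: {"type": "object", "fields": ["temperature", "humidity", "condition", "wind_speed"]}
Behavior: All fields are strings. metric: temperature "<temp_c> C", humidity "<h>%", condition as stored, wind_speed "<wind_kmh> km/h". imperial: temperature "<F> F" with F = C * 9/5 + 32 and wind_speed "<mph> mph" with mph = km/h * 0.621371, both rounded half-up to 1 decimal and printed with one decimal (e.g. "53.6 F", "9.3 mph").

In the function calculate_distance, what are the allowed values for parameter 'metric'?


The calculate_distance spec declares:
  - metric (string, optional): Distance metric [values: euclidean, manhattan, chebyshev] [default: euclidean]
Allowed values:
euclidean, manhattan, chebyshev


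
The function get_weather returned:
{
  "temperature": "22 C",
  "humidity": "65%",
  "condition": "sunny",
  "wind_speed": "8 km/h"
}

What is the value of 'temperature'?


22 C


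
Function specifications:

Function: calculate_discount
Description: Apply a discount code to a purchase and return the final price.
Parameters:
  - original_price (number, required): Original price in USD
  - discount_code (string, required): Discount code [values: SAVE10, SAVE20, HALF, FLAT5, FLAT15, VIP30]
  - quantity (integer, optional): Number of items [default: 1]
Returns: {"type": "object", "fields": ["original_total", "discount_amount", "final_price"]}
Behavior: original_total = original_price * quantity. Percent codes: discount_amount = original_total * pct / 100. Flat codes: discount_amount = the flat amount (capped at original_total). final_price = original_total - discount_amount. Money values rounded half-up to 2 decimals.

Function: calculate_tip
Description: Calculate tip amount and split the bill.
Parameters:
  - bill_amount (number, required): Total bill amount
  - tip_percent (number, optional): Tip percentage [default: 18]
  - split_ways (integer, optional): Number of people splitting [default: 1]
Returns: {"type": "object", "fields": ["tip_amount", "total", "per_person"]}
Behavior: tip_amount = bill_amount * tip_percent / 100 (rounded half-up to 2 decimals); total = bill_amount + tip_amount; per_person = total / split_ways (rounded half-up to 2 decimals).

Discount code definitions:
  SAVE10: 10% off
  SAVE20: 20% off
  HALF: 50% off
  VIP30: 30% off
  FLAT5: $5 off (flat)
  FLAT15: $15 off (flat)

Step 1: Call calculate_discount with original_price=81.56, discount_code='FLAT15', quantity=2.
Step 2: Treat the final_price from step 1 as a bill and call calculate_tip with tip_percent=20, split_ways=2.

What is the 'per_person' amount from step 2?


Step 1: calculate_discount(original_price=81.56, discount_code=FLAT15, quantity=2)
  original_total = 81.56 * 2 = 163.12
  FLAT15 = $15 flat: discount_amount = min(15.00, 163.12) = 15.00
  final_price = 163.12 - 15.00 = 148.12
  -> final_price = 148.12
Step 2: calculate_tip(bill_amount=148.12, tip_percent=20, split_ways=2)
  tip_amount = 148.12 * 20/100 = 29.624 -> 29.62
  total = 148.12 + 29.62 = 177.74
  per_person = 177.74 / 2 = 88.87 -> 88.87
  -> per_person = 88.87
$88.87


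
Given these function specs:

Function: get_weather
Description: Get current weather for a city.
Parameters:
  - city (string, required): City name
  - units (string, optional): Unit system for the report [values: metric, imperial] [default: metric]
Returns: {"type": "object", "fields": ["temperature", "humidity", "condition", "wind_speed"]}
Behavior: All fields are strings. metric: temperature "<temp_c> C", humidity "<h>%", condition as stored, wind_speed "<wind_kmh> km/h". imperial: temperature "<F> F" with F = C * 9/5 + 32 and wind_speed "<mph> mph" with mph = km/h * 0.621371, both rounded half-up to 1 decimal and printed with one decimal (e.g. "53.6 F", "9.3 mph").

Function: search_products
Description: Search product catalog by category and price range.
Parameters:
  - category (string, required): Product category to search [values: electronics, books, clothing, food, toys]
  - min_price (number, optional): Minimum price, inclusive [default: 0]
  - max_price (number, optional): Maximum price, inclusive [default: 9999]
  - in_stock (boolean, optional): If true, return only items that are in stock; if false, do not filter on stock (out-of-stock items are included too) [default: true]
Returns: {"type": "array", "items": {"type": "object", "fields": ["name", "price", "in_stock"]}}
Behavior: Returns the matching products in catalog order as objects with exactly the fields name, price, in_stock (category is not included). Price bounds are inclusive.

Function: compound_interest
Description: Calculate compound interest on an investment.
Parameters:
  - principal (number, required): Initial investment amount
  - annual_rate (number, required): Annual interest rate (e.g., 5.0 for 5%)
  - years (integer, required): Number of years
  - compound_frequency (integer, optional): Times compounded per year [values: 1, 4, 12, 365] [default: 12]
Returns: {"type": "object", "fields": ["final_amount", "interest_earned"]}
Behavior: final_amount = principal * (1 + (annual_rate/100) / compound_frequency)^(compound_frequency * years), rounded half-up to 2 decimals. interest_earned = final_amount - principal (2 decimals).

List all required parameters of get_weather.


Parameters of get_weather and their required/optional flag:
  city: required
  units: optional
city
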